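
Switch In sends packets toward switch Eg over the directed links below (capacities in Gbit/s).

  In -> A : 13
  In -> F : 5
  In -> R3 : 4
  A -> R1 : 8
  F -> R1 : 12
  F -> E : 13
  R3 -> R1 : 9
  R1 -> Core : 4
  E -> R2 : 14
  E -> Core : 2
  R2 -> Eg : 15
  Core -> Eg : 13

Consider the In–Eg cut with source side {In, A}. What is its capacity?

17

Edges leaving {In, A}: In→F (5), In→R3 (4), A→R1 (8).
Cut capacity = 5 + 4 + 8 = 17.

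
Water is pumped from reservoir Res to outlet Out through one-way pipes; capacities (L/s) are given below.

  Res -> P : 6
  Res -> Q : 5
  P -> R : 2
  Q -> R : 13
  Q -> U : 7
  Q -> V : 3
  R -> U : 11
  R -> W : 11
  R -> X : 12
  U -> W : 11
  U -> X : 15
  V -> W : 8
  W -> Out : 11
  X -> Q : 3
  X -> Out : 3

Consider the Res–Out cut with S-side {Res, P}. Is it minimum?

Yes — it is a minimum cut (capacity 7).

Given cut capacity: 5 + 2 = 7.
Augment Res→P→R→W→Out: bottleneck 2, flow now 2.
Augment Res→Q→R→W→Out: bottleneck 5, flow now 7.
No augmenting path remains; maximum flow = 7.
Cut capacity 7 equals the max flow, so it is a minimum cut.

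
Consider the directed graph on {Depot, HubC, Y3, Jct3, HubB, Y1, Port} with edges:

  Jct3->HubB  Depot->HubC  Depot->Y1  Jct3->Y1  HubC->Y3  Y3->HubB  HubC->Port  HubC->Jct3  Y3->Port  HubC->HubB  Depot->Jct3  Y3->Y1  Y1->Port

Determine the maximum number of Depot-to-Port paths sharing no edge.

Assign every edge capacity 1; by Menger, the answer equals the max flow.
Path Depot→HubC→Port (+1); total 1.
Path Depot→Y1→Port (+1); total 2.
No residual Depot→Port path; max flow = 2.
Certifying cut of size 2: {Depot→HubC, Y1→Port}.

2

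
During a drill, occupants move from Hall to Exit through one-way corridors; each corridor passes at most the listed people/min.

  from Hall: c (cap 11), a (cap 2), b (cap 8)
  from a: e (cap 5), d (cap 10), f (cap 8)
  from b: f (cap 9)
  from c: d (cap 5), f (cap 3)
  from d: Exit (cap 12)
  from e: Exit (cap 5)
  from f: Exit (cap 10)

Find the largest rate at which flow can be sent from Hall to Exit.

Augment Hall→a→d→Exit: bottleneck 2, flow now 2.
Augment Hall→b→f→Exit: bottleneck 8, flow now 10.
Augment Hall→c→d→Exit: bottleneck 5, flow now 15.
Augment Hall→c→f→Exit: bottleneck 2, flow now 17.
No augmenting path remains; maximum flow = 17.
In the residual graph, reachable from Hall: {Hall, b, c, f}.
Min-cut edges: Hall→a (2), c→d (5), f→Exit (10); capacity 2 + 5 + 10 = 17.
This cut is saturated, so no flow can exceed 17.

17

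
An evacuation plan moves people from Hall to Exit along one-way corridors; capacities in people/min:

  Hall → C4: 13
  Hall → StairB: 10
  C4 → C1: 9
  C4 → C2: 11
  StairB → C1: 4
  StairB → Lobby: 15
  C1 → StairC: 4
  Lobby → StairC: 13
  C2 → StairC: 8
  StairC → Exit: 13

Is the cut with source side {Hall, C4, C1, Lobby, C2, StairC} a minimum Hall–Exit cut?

No — its capacity is 23, but the minimum cut has capacity 13.

Given cut capacity: 10 + 13 = 23.
Augment Hall→C4→C1→StairC→Exit: bottleneck 4, flow now 4.
Augment Hall→C4→C2→StairC→Exit: bottleneck 8, flow now 12.
Augment Hall→StairB→Lobby→StairC→Exit: bottleneck 1, flow now 13.
No augmenting path remains; maximum flow = 13.
In the residual graph, reachable from Hall: {Hall, C4, StairB, C1, Lobby, C2, StairC}.
Min-cut edges: StairC→Exit (13); capacity 13 = 13.
Cut capacity 23 exceeds the max flow 13, so it is not minimum.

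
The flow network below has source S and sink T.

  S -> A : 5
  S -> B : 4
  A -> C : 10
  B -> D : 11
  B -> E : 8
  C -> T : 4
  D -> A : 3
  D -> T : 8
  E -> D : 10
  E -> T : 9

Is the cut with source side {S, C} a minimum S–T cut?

Given cut capacity: 5 + 4 + 4 = 13.
Augment S→A→C→T: bottleneck 4, flow now 4.
Augment S→B→D→T: bottleneck 4, flow now 8.
No augmenting path remains; maximum flow = 8.
In the residual graph, reachable from S: {S, A, C}.
Min-cut edges: S→B (4), C→T (4); capacity 4 + 4 = 8.
Cut capacity 13 exceeds the max flow 8, so it is not minimum.

No — its capacity is 13, but the minimum cut has capacity 8.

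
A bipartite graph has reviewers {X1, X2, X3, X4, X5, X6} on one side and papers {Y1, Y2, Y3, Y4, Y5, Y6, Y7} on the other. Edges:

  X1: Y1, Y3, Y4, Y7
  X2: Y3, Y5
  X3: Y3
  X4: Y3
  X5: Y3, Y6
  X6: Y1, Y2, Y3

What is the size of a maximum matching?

5

Unit-capacity flow: source→left, listed edges, right→sink; max matching = max flow.
Augmenting path X1→Y1 (+1); matched 1.
Augmenting path X2→Y3 (+1); matched 2.
Augmenting path X5→Y6 (+1); matched 3.
Augmenting path X6→Y2 (+1); matched 4.
Augmenting path X3→Y3→X2→Y5 (+1); matched 5.
No augmenting path remains; maximum matching = 5.
König certificate: {X1, X2, X5, X6, Y3} is a vertex cover of size 5 (every listed pair touches it), so no matching can be larger.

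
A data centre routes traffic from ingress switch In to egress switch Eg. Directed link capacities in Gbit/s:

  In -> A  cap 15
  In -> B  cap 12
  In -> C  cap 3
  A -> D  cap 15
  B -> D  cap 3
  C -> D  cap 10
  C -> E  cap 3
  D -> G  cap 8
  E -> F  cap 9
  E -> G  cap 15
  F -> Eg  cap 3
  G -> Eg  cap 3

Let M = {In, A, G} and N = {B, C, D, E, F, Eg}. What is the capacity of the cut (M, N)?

Edges leaving {In, A, G}: In→B (12), In→C (3), A→D (15), G→Eg (3).
Cut capacity = 12 + 3 + 15 + 3 = 33.

33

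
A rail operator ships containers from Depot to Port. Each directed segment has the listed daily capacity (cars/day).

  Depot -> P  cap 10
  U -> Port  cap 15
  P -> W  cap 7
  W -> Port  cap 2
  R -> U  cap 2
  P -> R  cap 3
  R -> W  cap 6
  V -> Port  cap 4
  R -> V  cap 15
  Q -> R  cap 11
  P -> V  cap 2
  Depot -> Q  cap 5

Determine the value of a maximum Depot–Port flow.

Augment Depot→P→V→Port: bottleneck 2, flow now 2.
Augment Depot→P→W→Port: bottleneck 2, flow now 4.
Augment Depot→P→R→U→Port: bottleneck 2, flow now 6.
Augment Depot→P→R→V→Port: bottleneck 1, flow now 7.
Augment Depot→Q→R→V→Port: bottleneck 1, flow now 8.
No augmenting path remains; maximum flow = 8.
In the residual graph, reachable from Depot: {Depot, P, Q, R, V, W}.
Min-cut edges: R→U (2), V→Port (4), W→Port (2); capacity 2 + 4 + 2 = 8.
This cut is saturated, so no flow can exceed 8.

8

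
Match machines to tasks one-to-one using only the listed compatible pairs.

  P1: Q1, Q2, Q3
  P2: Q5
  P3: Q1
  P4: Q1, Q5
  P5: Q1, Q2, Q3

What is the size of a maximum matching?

4

Unit-capacity flow: source→left, listed edges, right→sink; max matching = max flow.
Augmenting path P1→Q1 (+1); matched 1.
Augmenting path P2→Q5 (+1); matched 2.
Augmenting path P5→Q2 (+1); matched 3.
Augmenting path P3→Q1→P1→Q3 (+1); matched 4.
No augmenting path remains; maximum matching = 4.
König certificate: {P1, P5, Q1, Q5} is a vertex cover of size 4 (every listed pair touches it), so no matching can be larger.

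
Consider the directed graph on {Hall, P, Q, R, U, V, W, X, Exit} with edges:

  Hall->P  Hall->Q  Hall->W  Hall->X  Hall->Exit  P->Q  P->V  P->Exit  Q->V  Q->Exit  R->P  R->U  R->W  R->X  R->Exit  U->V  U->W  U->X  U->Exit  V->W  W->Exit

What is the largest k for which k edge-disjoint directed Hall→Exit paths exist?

Assign every edge capacity 1; by Menger, the answer equals the max flow.
Path Hall→Exit (+1); total 1.
Path Hall→P→Exit (+1); total 2.
Path Hall→Q→Exit (+1); total 3.
Path Hall→W→Exit (+1); total 4.
No residual Hall→Exit path; max flow = 4.
Certifying cut of size 4: {Hall→Exit, Hall→P, Hall→Q, Hall→W}.

4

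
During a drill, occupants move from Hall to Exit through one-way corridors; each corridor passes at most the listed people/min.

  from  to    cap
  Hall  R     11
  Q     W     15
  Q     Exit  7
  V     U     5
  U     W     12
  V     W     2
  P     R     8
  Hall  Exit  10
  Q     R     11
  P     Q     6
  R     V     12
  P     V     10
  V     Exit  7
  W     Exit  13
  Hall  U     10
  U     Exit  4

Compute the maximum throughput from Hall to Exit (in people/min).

31

Augment Hall→Exit: bottleneck 10, flow now 10.
Augment Hall→U→Exit: bottleneck 4, flow now 14.
Augment Hall→R→V→Exit: bottleneck 7, flow now 21.
Augment Hall→U→W→Exit: bottleneck 6, flow now 27.
Augment Hall→R→V→W→Exit: bottleneck 2, flow now 29.
Augment Hall→R→V→U→W→Exit: bottleneck 2, flow now 31.
No augmenting path remains; maximum flow = 31.
In the residual graph, reachable from Hall: {Hall}.
Min-cut edges: Hall→R (11), Hall→U (10), Hall→Exit (10); capacity 11 + 10 + 10 = 31.
This cut is saturated, so no flow can exceed 31.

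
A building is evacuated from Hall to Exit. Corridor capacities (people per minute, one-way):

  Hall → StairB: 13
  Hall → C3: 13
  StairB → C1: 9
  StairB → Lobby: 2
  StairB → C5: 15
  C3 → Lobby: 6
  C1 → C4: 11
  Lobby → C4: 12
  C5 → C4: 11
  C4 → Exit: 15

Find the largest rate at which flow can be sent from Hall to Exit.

Augment Hall→StairB→C1→C4→Exit: bottleneck 9, flow now 9.
Augment Hall→StairB→Lobby→C4→Exit: bottleneck 2, flow now 11.
Augment Hall→StairB→C5→C4→Exit: bottleneck 2, flow now 13.
Augment Hall→C3→Lobby→C4→Exit: bottleneck 2, flow now 15.
No augmenting path remains; maximum flow = 15.
In the residual graph, reachable from Hall: {Hall, StairB, C3, C1, Lobby, C5, C4}.
Min-cut edges: C4→Exit (15); capacity 15 = 15.
This cut is saturated, so no flow can exceed 15.

15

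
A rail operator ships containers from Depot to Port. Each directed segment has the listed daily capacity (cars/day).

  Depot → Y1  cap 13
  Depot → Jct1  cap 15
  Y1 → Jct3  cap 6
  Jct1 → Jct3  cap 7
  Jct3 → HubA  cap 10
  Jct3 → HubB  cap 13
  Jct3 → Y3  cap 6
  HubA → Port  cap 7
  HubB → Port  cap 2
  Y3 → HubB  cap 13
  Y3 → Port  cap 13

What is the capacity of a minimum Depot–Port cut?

13

Augment Depot→Y1→Jct3→HubA→Port: bottleneck 6, flow now 6.
Augment Depot→Jct1→Jct3→HubA→Port: bottleneck 1, flow now 7.
Augment Depot→Jct1→Jct3→HubB→Port: bottleneck 2, flow now 9.
Augment Depot→Jct1→Jct3→Y3→Port: bottleneck 4, flow now 13.
No augmenting path remains; maximum flow = 13.
By max-flow min-cut, the minimum cut capacity equals the max flow.
In the residual graph, reachable from Depot: {Depot, Y1, Jct1}.
Min-cut edges: Y1→Jct3 (6), Jct1→Jct3 (7); capacity 6 + 7 = 13.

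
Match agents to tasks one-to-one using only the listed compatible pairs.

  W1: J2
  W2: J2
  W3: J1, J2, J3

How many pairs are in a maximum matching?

2

Unit-capacity flow: source→left, listed edges, right→sink; max matching = max flow.
Augmenting path W1→J2 (+1); matched 1.
Augmenting path W3→J1 (+1); matched 2.
No augmenting path remains; maximum matching = 2.
König certificate: {W3, J2} is a vertex cover of size 2 (every listed pair touches it), so no matching can be larger.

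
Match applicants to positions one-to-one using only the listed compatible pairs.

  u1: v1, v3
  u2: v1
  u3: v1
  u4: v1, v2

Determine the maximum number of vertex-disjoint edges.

Unit-capacity flow: source→left, listed edges, right→sink; max matching = max flow.
Augmenting path u1→v1 (+1); matched 1.
Augmenting path u4→v2 (+1); matched 2.
Augmenting path u2→v1→u1→v3 (+1); matched 3.
No augmenting path remains; maximum matching = 3.
König certificate: {u1, u4, v1} is a vertex cover of size 3 (every listed pair touches it), so no matching can be larger.

3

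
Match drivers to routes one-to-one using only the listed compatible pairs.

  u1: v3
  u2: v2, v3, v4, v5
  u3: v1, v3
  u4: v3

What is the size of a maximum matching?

Unit-capacity flow: source→left, listed edges, right→sink; max matching = max flow.
Augmenting path u1→v3 (+1); matched 1.
Augmenting path u2→v2 (+1); matched 2.
Augmenting path u3→v1 (+1); matched 3.
No augmenting path remains; maximum matching = 3.
König certificate: {u2, u3, v3} is a vertex cover of size 3 (every listed pair touches it), so no matching can be larger.

3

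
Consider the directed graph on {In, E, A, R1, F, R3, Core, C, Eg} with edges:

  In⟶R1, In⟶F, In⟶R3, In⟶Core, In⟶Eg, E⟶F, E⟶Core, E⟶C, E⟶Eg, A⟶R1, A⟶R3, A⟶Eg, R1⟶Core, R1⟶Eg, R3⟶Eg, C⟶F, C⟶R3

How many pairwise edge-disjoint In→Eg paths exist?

Assign every edge capacity 1; by Menger, the answer equals the max flow.
Path In→Eg (+1); total 1.
Path In→R1→Eg (+1); total 2.
Path In→R3→Eg (+1); total 3.
No residual In→Eg path; max flow = 3.
Certifying cut of size 3: {In→Eg, In→R1, In→R3}.

3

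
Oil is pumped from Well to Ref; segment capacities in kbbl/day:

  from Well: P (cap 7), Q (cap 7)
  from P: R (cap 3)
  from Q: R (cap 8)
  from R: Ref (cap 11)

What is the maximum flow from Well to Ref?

10

Augment Well→P→R→Ref: bottleneck 3, flow now 3.
Augment Well→Q→R→Ref: bottleneck 7, flow now 10.
No augmenting path remains; maximum flow = 10.
In the residual graph, reachable from Well: {Well, P}.
Min-cut edges: Well→Q (7), P→R (3); capacity 7 + 3 = 10.
This cut is saturated, so no flow can exceed 10.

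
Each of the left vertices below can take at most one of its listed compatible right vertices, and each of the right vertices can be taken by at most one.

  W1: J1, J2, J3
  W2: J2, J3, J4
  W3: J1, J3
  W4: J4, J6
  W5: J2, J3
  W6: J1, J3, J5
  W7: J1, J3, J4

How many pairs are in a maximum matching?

Unit-capacity flow: source→left, listed edges, right→sink; max matching = max flow.
Augmenting path W1→J1 (+1); matched 1.
Augmenting path W2→J2 (+1); matched 2.
Augmenting path W3→J3 (+1); matched 3.
Augmenting path W4→J4 (+1); matched 4.
Augmenting path W6→J5 (+1); matched 5.
Augmenting path W7→J4→W4→J6 (+1); matched 6.
No augmenting path remains; maximum matching = 6.
König certificate: {W4, W6, J1, J2, J3, J4} is a vertex cover of size 6 (every listed pair touches it), so no matching can be larger.

6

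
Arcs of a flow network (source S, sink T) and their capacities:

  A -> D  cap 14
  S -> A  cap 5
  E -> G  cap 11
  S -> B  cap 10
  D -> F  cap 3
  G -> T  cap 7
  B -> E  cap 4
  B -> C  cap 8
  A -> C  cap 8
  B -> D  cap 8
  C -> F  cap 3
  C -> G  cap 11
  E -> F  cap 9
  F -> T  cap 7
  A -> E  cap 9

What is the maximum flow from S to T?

Augment S→A→C→F→T: bottleneck 3, flow now 3.
Augment S→A→C→G→T: bottleneck 2, flow now 5.
Augment S→B→C→G→T: bottleneck 5, flow now 10.
Augment S→B→D→F→T: bottleneck 3, flow now 13.
Augment S→B→E→F→T: bottleneck 1, flow now 14.
No augmenting path remains; maximum flow = 14.
In the residual graph, reachable from S: {S, A, B, C, D, E, F, G}.
Min-cut edges: F→T (7), G→T (7); capacity 7 + 7 = 14.
This cut is saturated, so no flow can exceed 14.

14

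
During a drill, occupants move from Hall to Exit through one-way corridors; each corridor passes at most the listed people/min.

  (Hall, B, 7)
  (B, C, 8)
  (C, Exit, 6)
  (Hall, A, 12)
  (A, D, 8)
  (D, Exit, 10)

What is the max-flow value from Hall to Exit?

14

Augment Hall→A→D→Exit: bottleneck 8, flow now 8.
Augment Hall→B→C→Exit: bottleneck 6, flow now 14.
No augmenting path remains; maximum flow = 14.
In the residual graph, reachable from Hall: {Hall, A, B, C}.
Min-cut edges: A→D (8), C→Exit (6); capacity 8 + 6 = 14.
This cut is saturated, so no flow can exceed 14.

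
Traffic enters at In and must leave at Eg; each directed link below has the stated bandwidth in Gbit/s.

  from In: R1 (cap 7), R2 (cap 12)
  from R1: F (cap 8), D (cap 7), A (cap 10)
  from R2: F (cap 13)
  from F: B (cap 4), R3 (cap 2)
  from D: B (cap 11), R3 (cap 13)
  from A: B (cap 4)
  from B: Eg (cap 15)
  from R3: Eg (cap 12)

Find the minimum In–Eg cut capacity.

Augment In→R1→F→B→Eg: bottleneck 4, flow now 4.
Augment In→R1→F→R3→Eg: bottleneck 2, flow now 6.
Augment In→R1→D→B→Eg: bottleneck 1, flow now 7.
Augment In→R2→F→R1→D→B→Eg: bottleneck 6, flow now 13. (uses reverse residual edge)
No augmenting path remains; maximum flow = 13.
By max-flow min-cut, the minimum cut capacity equals the max flow.
In the residual graph, reachable from In: {In, R2, F}.
Min-cut edges: In→R1 (7), F→B (4), F→R3 (2); capacity 7 + 4 + 2 = 13.

13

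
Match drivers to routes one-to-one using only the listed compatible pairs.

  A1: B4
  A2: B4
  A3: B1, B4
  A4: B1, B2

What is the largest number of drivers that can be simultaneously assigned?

3

Unit-capacity flow: source→left, listed edges, right→sink; max matching = max flow.
Augmenting path A1→B4 (+1); matched 1.
Augmenting path A3→B1 (+1); matched 2.
Augmenting path A4→B2 (+1); matched 3.
No augmenting path remains; maximum matching = 3.
König certificate: {A3, A4, B4} is a vertex cover of size 3 (every listed pair touches it), so no matching can be larger.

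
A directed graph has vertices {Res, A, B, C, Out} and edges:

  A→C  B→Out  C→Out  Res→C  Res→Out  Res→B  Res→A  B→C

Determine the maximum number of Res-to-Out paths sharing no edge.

3

Assign every edge capacity 1; by Menger, the answer equals the max flow.
Path Res→Out (+1); total 1.
Path Res→B→Out (+1); total 2.
Path Res→C→Out (+1); total 3.
No residual Res→Out path; max flow = 3.
Certifying cut of size 3: {C→Out, Res→B, Res→Out}.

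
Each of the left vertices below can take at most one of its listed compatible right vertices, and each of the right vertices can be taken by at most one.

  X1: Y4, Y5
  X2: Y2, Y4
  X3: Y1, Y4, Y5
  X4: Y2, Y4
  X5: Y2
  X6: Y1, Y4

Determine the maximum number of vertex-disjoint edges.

4

Unit-capacity flow: source→left, listed edges, right→sink; max matching = max flow.
Augmenting path X1→Y4 (+1); matched 1.
Augmenting path X2→Y2 (+1); matched 2.
Augmenting path X3→Y1 (+1); matched 3.
Augmenting path X4→Y4→X1→Y5 (+1); matched 4.
No augmenting path remains; maximum matching = 4.
König certificate: {Y1, Y2, Y4, Y5} is a vertex cover of size 4 (every listed pair touches it), so no matching can be larger.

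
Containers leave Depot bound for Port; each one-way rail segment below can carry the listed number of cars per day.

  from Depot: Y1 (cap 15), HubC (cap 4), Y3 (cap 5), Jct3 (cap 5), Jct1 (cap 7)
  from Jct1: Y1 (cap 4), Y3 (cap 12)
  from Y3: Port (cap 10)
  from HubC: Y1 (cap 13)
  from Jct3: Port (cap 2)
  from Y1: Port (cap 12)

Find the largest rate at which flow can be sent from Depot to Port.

24

Augment Depot→Y3→Port: bottleneck 5, flow now 5.
Augment Depot→Jct3→Port: bottleneck 2, flow now 7.
Augment Depot→Y1→Port: bottleneck 12, flow now 19.
Augment Depot→Jct1→Y3→Port: bottleneck 5, flow now 24.
No augmenting path remains; maximum flow = 24.
In the residual graph, reachable from Depot: {Depot, Jct1, Y3, HubC, Jct3, Y1}.
Min-cut edges: Y3→Port (10), Jct3→Port (2), Y1→Port (12); capacity 10 + 2 + 12 = 24.
This cut is saturated, so no flow can exceed 24.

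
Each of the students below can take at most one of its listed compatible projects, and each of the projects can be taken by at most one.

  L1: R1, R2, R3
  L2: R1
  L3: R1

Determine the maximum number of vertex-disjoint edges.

2

Unit-capacity flow: source→left, listed edges, right→sink; max matching = max flow.
Augmenting path L1→R1 (+1); matched 1.
Augmenting path L2→R1→L1→R2 (+1); matched 2.
No augmenting path remains; maximum matching = 2.
König certificate: {L1, R1} is a vertex cover of size 2 (every listed pair touches it), so no matching can be larger.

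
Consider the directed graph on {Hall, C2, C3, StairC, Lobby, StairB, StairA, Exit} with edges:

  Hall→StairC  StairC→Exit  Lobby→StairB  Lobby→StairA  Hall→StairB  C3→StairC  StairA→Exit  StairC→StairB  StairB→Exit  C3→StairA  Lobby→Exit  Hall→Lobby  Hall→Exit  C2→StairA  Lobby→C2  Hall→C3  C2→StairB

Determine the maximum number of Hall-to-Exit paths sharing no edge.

Assign every edge capacity 1; by Menger, the answer equals the max flow.
Path Hall→Exit (+1); total 1.
Path Hall→StairC→Exit (+1); total 2.
Path Hall→Lobby→Exit (+1); total 3.
Path Hall→StairB→Exit (+1); total 4.
Path Hall→C3→StairA→Exit (+1); total 5.
No residual Hall→Exit path; max flow = 5.
Certifying cut of size 5: {Hall→C3, Hall→Exit, Hall→Lobby, Hall→StairB, Hall→StairC}.

5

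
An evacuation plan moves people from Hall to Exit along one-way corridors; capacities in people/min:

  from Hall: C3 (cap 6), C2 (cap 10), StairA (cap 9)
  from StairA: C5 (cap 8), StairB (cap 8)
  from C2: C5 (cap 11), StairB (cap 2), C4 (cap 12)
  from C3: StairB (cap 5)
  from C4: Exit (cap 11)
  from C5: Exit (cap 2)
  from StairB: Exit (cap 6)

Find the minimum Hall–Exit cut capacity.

Augment Hall→StairA→C5→Exit: bottleneck 2, flow now 2.
Augment Hall→StairA→StairB→Exit: bottleneck 6, flow now 8.
Augment Hall→C2→C4→Exit: bottleneck 10, flow now 18.
No augmenting path remains; maximum flow = 18.
By max-flow min-cut, the minimum cut capacity equals the max flow.
In the residual graph, reachable from Hall: {Hall, StairA, C3, C5, StairB}.
Min-cut edges: Hall→C2 (10), C5→Exit (2), StairB→Exit (6); capacity 10 + 2 + 6 = 18.

18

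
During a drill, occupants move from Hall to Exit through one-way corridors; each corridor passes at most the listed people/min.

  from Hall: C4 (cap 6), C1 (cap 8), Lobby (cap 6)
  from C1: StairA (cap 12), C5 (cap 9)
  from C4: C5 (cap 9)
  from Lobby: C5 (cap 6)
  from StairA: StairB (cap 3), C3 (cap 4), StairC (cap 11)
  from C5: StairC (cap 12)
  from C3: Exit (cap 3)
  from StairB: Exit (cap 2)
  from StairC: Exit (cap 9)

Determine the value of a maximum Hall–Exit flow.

14

Augment Hall→C1→StairA→C3→Exit: bottleneck 3, flow now 3.
Augment Hall→C1→StairA→StairB→Exit: bottleneck 2, flow now 5.
Augment Hall→C1→StairA→StairC→Exit: bottleneck 3, flow now 8.
Augment Hall→C4→C5→StairC→Exit: bottleneck 6, flow now 14.
No augmenting path remains; maximum flow = 14.
In the residual graph, reachable from Hall: {Hall, C1, C4, Lobby, StairA, C5, C3, StairB, StairC}.
Min-cut edges: C3→Exit (3), StairB→Exit (2), StairC→Exit (9); capacity 3 + 2 + 9 = 14.
This cut is saturated, so no flow can exceed 14.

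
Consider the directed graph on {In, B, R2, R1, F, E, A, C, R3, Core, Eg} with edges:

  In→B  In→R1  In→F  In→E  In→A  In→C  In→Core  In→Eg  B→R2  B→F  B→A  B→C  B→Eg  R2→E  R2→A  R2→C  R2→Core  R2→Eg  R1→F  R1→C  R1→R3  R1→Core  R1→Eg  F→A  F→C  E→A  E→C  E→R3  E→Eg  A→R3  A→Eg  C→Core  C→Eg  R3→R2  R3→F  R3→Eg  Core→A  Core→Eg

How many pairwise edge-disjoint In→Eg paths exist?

8

Assign every edge capacity 1; by Menger, the answer equals the max flow.
Path In→Eg (+1); total 1.
Path In→B→Eg (+1); total 2.
Path In→R1→Eg (+1); total 3.
Path In→E→Eg (+1); total 4.
Path In→A→Eg (+1); total 5.
Path In→C→Eg (+1); total 6.
Path In→Core→Eg (+1); total 7.
Path In→F→A→R3→Eg (+1); total 8.
No residual In→Eg path; max flow = 8.
Certifying cut of size 8: {In→A, In→B, In→C, In→Core, In→E, In→Eg, In→F, In→R1}.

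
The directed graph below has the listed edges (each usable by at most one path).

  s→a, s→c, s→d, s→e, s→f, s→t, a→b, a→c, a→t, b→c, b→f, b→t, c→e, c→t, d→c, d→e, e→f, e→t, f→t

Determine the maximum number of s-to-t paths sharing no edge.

5

Assign every edge capacity 1; by Menger, the answer equals the max flow.
Path s→t (+1); total 1.
Path s→a→t (+1); total 2.
Path s→c→t (+1); total 3.
Path s→e→t (+1); total 4.
Path s→f→t (+1); total 5.
No residual s→t path; max flow = 5.
Certifying cut of size 5: {c→t, e→t, f→t, s→a, s→t}.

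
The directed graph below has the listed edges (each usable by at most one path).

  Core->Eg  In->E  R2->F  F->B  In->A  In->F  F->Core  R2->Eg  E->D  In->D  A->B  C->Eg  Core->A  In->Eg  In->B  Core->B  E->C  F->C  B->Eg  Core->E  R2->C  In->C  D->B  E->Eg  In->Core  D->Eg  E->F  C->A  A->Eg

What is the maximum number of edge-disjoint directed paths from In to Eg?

7

Assign every edge capacity 1; by Menger, the answer equals the max flow.
Path In→Eg (+1); total 1.
Path In→D→Eg (+1); total 2.
Path In→A→Eg (+1); total 3.
Path In→Core→Eg (+1); total 4.
Path In→B→Eg (+1); total 5.
Path In→E→Eg (+1); total 6.
Path In→C→Eg (+1); total 7.
No residual In→Eg path; max flow = 7.
Certifying cut of size 7: {A→Eg, B→Eg, C→Eg, Core→Eg, D→Eg, E→Eg, In→Eg}.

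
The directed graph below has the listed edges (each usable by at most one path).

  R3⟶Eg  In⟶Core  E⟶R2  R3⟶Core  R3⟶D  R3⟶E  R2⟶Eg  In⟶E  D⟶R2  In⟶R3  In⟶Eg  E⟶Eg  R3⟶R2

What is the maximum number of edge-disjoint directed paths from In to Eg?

3

Assign every edge capacity 1; by Menger, the answer equals the max flow.
Path In→Eg (+1); total 1.
Path In→R3→Eg (+1); total 2.
Path In→E→Eg (+1); total 3.
No residual In→Eg path; max flow = 3.
Certifying cut of size 3: {In→E, In→Eg, In→R3}.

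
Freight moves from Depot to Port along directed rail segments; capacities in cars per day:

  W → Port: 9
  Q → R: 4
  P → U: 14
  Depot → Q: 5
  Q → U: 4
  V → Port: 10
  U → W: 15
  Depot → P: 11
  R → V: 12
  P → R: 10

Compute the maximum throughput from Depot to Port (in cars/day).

Augment Depot→P→R→V→Port: bottleneck 10, flow now 10.
Augment Depot→P→U→W→Port: bottleneck 1, flow now 11.
Augment Depot→Q→U→W→Port: bottleneck 4, flow now 15.
Augment Depot→Q→R→P→U→W→Port: bottleneck 1, flow now 16. (uses reverse residual edge)
No augmenting path remains; maximum flow = 16.
In the residual graph, reachable from Depot: {Depot}.
Min-cut edges: Depot→P (11), Depot→Q (5); capacity 11 + 5 = 16.
This cut is saturated, so no flow can exceed 16.

16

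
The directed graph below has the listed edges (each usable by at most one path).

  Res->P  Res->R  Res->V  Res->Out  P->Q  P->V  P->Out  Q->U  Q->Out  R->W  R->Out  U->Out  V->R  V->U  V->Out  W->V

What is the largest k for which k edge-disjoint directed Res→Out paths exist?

4

Assign every edge capacity 1; by Menger, the answer equals the max flow.
Path Res→Out (+1); total 1.
Path Res→P→Out (+1); total 2.
Path Res→R→Out (+1); total 3.
Path Res→V→Out (+1); total 4.
No residual Res→Out path; max flow = 4.
Certifying cut of size 4: {Res→Out, Res→P, Res→R, Res→V}.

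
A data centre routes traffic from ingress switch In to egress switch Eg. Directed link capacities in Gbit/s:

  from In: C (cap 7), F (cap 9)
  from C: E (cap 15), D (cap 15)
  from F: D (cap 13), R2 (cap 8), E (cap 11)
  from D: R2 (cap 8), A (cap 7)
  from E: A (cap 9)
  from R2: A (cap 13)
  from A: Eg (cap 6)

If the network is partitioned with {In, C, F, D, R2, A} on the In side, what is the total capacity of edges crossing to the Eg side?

32

Edges leaving {In, C, F, D, R2, A}: C→E (15), F→E (11), A→Eg (6).
Cut capacity = 15 + 11 + 6 = 32.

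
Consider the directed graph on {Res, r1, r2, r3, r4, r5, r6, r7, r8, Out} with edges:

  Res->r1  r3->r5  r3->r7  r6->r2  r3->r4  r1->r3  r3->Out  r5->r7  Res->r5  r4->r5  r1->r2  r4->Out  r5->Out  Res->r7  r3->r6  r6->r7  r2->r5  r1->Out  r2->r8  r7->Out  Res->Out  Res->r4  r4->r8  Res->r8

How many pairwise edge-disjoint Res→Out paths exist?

Assign every edge capacity 1; by Menger, the answer equals the max flow.
Path Res→Out (+1); total 1.
Path Res→r1→Out (+1); total 2.
Path Res→r4→Out (+1); total 3.
Path Res→r5→Out (+1); total 4.
Path Res→r7→Out (+1); total 5.
No residual Res→Out path; max flow = 5.
Certifying cut of size 5: {Res→Out, Res→r1, Res→r4, Res→r5, Res→r7}.

5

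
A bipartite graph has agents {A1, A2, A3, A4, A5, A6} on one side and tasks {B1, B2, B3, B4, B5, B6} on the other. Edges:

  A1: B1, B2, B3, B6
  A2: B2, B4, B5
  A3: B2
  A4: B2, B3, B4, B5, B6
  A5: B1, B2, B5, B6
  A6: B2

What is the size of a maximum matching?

Unit-capacity flow: source→left, listed edges, right→sink; max matching = max flow.
Augmenting path A1→B1 (+1); matched 1.
Augmenting path A2→B2 (+1); matched 2.
Augmenting path A4→B3 (+1); matched 3.
Augmenting path A5→B5 (+1); matched 4.
Augmenting path A3→B2→A2→B4 (+1); matched 5.
No augmenting path remains; maximum matching = 5.
König certificate: {A1, A2, A4, A5, B2} is a vertex cover of size 5 (every listed pair touches it), so no matching can be larger.

5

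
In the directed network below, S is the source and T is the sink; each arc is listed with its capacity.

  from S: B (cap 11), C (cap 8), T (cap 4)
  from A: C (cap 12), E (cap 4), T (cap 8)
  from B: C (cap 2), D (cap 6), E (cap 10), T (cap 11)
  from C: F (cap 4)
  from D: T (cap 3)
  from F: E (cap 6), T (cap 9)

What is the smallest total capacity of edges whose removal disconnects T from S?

Augment S→T: bottleneck 4, flow now 4.
Augment S→B→T: bottleneck 11, flow now 15.
Augment S→C→F→T: bottleneck 4, flow now 19.
No augmenting path remains; maximum flow = 19.
By max-flow min-cut, the minimum cut capacity equals the max flow.
In the residual graph, reachable from S: {S, C}.
Min-cut edges: S→B (11), S→T (4), C→F (4); capacity 11 + 4 + 4 = 19.

19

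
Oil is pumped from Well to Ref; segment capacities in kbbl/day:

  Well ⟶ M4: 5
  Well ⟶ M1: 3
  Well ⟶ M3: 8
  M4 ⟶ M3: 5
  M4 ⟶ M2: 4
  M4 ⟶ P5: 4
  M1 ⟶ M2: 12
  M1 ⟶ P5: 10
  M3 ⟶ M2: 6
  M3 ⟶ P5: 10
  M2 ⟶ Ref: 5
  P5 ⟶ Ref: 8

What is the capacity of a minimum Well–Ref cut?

13

Augment Well→M4→M2→Ref: bottleneck 4, flow now 4.
Augment Well→M4→P5→Ref: bottleneck 1, flow now 5.
Augment Well→M1→M2→Ref: bottleneck 1, flow now 6.
Augment Well→M1→P5→Ref: bottleneck 2, flow now 8.
Augment Well→M3→P5→Ref: bottleneck 5, flow now 13.
No augmenting path remains; maximum flow = 13.
By max-flow min-cut, the minimum cut capacity equals the max flow.
In the residual graph, reachable from Well: {Well, M4, M1, M3, M2, P5}.
Min-cut edges: M2→Ref (5), P5→Ref (8); capacity 5 + 8 = 13.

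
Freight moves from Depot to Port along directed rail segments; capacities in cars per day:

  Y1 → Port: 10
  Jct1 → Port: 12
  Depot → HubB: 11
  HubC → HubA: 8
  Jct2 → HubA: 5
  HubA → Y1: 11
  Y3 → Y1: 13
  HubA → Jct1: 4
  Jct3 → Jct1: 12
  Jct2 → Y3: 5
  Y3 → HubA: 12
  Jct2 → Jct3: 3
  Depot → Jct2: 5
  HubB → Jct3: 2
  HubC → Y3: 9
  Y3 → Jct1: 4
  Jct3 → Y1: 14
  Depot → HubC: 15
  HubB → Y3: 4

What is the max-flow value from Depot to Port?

22

Augment Depot→HubB→Y3→Jct1→Port: bottleneck 4, flow now 4.
Augment Depot→HubB→Jct3→Jct1→Port: bottleneck 2, flow now 6.
Augment Depot→Jct2→Y3→Y1→Port: bottleneck 5, flow now 11.
Augment Depot→HubC→Y3→Y1→Port: bottleneck 5, flow now 16.
Augment Depot→HubC→HubA→Jct1→Port: bottleneck 4, flow now 20.
Augment Depot→HubC→Y3→Jct2→Jct3→Jct1→Port: bottleneck 2, flow now 22. (uses reverse residual edge)
No augmenting path remains; maximum flow = 22.
In the residual graph, reachable from Depot: {Depot, HubB, Jct2, HubC, Y3, Jct3, HubA, Jct1, Y1}.
Min-cut edges: Jct1→Port (12), Y1→Port (10); capacity 12 + 10 = 22.
This cut is saturated, so no flow can exceed 22.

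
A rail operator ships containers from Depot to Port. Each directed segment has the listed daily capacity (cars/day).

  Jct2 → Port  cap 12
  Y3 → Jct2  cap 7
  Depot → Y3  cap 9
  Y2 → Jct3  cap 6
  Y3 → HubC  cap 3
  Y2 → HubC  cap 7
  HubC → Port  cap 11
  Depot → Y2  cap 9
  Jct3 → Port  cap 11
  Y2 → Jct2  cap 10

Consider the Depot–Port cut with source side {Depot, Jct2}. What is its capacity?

30

Edges leaving {Depot, Jct2}: Depot→Y3 (9), Depot→Y2 (9), Jct2→Port (12).
Cut capacity = 9 + 9 + 12 = 30.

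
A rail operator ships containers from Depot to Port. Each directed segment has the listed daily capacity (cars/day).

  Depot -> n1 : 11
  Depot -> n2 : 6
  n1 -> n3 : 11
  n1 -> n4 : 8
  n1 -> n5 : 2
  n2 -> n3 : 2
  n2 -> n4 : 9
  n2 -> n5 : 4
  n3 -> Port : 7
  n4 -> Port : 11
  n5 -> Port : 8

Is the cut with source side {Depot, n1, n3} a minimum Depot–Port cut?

Given cut capacity: 6 + 8 + 2 + 7 = 23.
Augment Depot→n1→n3→Port: bottleneck 7, flow now 7.
Augment Depot→n1→n4→Port: bottleneck 4, flow now 11.
Augment Depot→n2→n4→Port: bottleneck 6, flow now 17.
No augmenting path remains; maximum flow = 17.
In the residual graph, reachable from Depot: {Depot}.
Min-cut edges: Depot→n1 (11), Depot→n2 (6); capacity 11 + 6 = 17.
Cut capacity 23 exceeds the max flow 17, so it is not minimum.

No — its capacity is 23, but the minimum cut has capacity 17.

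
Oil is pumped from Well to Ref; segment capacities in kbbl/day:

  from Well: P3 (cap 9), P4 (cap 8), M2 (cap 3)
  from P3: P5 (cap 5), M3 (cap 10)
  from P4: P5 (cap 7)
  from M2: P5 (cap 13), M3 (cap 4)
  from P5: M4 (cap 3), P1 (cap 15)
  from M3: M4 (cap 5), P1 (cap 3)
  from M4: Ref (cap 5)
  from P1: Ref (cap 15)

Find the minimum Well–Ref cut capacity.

19

Augment Well→P3→P5→M4→Ref: bottleneck 3, flow now 3.
Augment Well→P3→P5→P1→Ref: bottleneck 2, flow now 5.
Augment Well→P3→M3→M4→Ref: bottleneck 2, flow now 7.
Augment Well→P3→M3→P1→Ref: bottleneck 2, flow now 9.
Augment Well→P4→P5→P1→Ref: bottleneck 7, flow now 16.
Augment Well→M2→P5→P1→Ref: bottleneck 3, flow now 19.
No augmenting path remains; maximum flow = 19.
By max-flow min-cut, the minimum cut capacity equals the max flow.
In the residual graph, reachable from Well: {Well, P4}.
Min-cut edges: Well→P3 (9), Well→M2 (3), P4→P5 (7); capacity 9 + 3 + 7 = 19.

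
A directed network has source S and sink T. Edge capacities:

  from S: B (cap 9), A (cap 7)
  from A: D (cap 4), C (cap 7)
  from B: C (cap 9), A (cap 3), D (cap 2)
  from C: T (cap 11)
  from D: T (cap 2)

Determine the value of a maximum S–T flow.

13

Augment S→A→C→T: bottleneck 7, flow now 7.
Augment S→B→C→T: bottleneck 4, flow now 11.
Augment S→B→D→T: bottleneck 2, flow now 13.
No augmenting path remains; maximum flow = 13.
In the residual graph, reachable from S: {S, A, B, C, D}.
Min-cut edges: C→T (11), D→T (2); capacity 11 + 2 = 13.
This cut is saturated, so no flow can exceed 13.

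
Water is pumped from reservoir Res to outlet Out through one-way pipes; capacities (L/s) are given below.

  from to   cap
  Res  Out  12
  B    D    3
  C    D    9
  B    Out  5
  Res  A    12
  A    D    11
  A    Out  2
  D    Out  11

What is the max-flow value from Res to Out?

Augment Res→Out: bottleneck 12, flow now 12.
Augment Res→A→Out: bottleneck 2, flow now 14.
Augment Res→A→D→Out: bottleneck 10, flow now 24.
No augmenting path remains; maximum flow = 24.
In the residual graph, reachable from Res: {Res}.
Min-cut edges: Res→A (12), Res→Out (12); capacity 12 + 12 = 24.
This cut is saturated, so no flow can exceed 24.

24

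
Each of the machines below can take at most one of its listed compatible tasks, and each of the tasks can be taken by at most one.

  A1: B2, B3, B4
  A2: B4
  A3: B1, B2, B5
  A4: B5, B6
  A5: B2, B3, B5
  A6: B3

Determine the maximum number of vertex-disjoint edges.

Unit-capacity flow: source→left, listed edges, right→sink; max matching = max flow.
Augmenting path A1→B2 (+1); matched 1.
Augmenting path A2→B4 (+1); matched 2.
Augmenting path A3→B1 (+1); matched 3.
Augmenting path A4→B5 (+1); matched 4.
Augmenting path A5→B3 (+1); matched 5.
Augmenting path A6→B3→A5→B5→A4→B6 (+1); matched 6.
No augmenting path remains; maximum matching = 6.
König certificate: {A1, A2, A3, A4, A5, A6} is a vertex cover of size 6 (every listed pair touches it), so no matching can be larger.

6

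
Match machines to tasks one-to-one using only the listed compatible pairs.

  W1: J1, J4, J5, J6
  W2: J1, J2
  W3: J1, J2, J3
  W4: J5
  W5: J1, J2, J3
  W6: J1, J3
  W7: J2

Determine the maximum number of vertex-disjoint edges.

5

Unit-capacity flow: source→left, listed edges, right→sink; max matching = max flow.
Augmenting path W1→J1 (+1); matched 1.
Augmenting path W2→J2 (+1); matched 2.
Augmenting path W3→J3 (+1); matched 3.
Augmenting path W4→J5 (+1); matched 4.
Augmenting path W5→J1→W1→J4 (+1); matched 5.
No augmenting path remains; maximum matching = 5.
König certificate: {W1, W4, J1, J2, J3} is a vertex cover of size 5 (every listed pair touches it), so no matching can be larger.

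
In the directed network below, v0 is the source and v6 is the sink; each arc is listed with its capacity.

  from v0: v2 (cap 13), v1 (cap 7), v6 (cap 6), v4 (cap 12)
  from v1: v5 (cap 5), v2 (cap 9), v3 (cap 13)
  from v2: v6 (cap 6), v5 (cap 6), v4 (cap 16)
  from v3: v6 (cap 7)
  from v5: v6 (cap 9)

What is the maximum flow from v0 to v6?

Augment v0→v6: bottleneck 6, flow now 6.
Augment v0→v2→v6: bottleneck 6, flow now 12.
Augment v0→v1→v3→v6: bottleneck 7, flow now 19.
Augment v0→v2→v5→v6: bottleneck 6, flow now 25.
No augmenting path remains; maximum flow = 25.
In the residual graph, reachable from v0: {v0, v2, v4}.
Min-cut edges: v0→v1 (7), v0→v6 (6), v2→v5 (6), v2→v6 (6); capacity 7 + 6 + 6 + 6 = 25.
This cut is saturated, so no flow can exceed 25.

25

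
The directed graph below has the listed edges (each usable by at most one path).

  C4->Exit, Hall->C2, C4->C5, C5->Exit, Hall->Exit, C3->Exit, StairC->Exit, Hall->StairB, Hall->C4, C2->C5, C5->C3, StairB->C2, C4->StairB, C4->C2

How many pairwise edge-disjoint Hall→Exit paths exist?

3

Assign every edge capacity 1; by Menger, the answer equals the max flow.
Path Hall→Exit (+1); total 1.
Path Hall→C4→Exit (+1); total 2.
Path Hall→C2→C5→Exit (+1); total 3.
No residual Hall→Exit path; max flow = 3.
Certifying cut of size 3: {C2→C5, Hall→C4, Hall→Exit}.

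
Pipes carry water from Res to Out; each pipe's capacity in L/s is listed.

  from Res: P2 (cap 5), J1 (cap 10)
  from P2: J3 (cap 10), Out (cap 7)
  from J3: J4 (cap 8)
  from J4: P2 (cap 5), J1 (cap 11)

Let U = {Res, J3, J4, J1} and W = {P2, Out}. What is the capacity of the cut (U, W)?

Edges leaving {Res, J3, J4, J1}: Res→P2 (5), J4→P2 (5).
Cut capacity = 5 + 5 = 10.

10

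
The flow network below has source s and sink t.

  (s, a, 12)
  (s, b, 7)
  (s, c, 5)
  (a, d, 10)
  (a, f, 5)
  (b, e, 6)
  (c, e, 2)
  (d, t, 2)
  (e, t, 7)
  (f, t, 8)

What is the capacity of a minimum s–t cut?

14

Augment s→a→d→t: bottleneck 2, flow now 2.
Augment s→a→f→t: bottleneck 5, flow now 7.
Augment s→b→e→t: bottleneck 6, flow now 13.
Augment s→c→e→t: bottleneck 1, flow now 14.
No augmenting path remains; maximum flow = 14.
By max-flow min-cut, the minimum cut capacity equals the max flow.
In the residual graph, reachable from s: {s, a, b, c, d, e}.
Min-cut edges: a→f (5), d→t (2), e→t (7); capacity 5 + 2 + 7 = 14.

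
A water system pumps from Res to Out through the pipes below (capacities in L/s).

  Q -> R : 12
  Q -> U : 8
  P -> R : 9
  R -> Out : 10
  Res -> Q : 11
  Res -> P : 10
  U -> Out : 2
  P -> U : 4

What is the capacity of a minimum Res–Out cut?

12

Augment Res→P→R→Out: bottleneck 9, flow now 9.
Augment Res→P→U→Out: bottleneck 1, flow now 10.
Augment Res→Q→R→Out: bottleneck 1, flow now 11.
Augment Res→Q→U→Out: bottleneck 1, flow now 12.
No augmenting path remains; maximum flow = 12.
By max-flow min-cut, the minimum cut capacity equals the max flow.
In the residual graph, reachable from Res: {Res, P, Q, R, U}.
Min-cut edges: R→Out (10), U→Out (2); capacity 10 + 2 = 12.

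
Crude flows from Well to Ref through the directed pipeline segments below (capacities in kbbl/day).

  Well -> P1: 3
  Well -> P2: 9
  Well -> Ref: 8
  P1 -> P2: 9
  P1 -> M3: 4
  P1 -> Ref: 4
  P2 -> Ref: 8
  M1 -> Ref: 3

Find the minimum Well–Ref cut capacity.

Augment Well→Ref: bottleneck 8, flow now 8.
Augment Well→P1→Ref: bottleneck 3, flow now 11.
Augment Well→P2→Ref: bottleneck 8, flow now 19.
No augmenting path remains; maximum flow = 19.
By max-flow min-cut, the minimum cut capacity equals the max flow.
In the residual graph, reachable from Well: {Well, P2}.
Min-cut edges: Well→P1 (3), Well→Ref (8), P2→Ref (8); capacity 3 + 8 + 8 = 19.

19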